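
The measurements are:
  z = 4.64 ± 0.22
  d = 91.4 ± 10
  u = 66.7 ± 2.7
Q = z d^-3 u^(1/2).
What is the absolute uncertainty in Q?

1.65e-05

Each factor contributes (exponent × relative error)² to (δQ/Q)²:
  (1·δz/z)² = (1×0.0474)² = 0.00225;  (-3·δd/d)² = (-3×0.109)² = 0.108;  (½·δu/u)² = (0.5×0.0405)² = 0.000410
δQ/Q = √(0.110) = 0.332
Q = 4.96e-05, so δQ = 0.332 × 4.96e-05 = 1.65e-05.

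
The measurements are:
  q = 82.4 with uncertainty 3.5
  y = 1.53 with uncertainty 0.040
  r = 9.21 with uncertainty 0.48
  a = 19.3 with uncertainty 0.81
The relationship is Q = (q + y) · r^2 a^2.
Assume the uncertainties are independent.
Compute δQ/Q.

Let u = q + y = 83.9. δu = √(δq² + δy²) = √(12.2 + 0.00160) = 3.50, so δu/u = 0.0417.
Q is then a monomial in u, r, a:
δQ/Q = √((δu/u)² + (2·δr/r)² + (2·δa/a)²) = √(0.00174 + 0.0109 + 0.00705) = 0.140

0.140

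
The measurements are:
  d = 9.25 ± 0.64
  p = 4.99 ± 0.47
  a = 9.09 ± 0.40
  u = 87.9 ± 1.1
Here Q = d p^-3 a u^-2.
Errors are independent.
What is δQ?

2.59e-05

Each factor contributes (exponent × relative error)² to (δQ/Q)²:
  (1·δd/d)² = (1×0.0692)² = 0.00479;  (-3·δp/p)² = (-3×0.0942)² = 0.0798;  (1·δa/a)² = (1×0.0440)² = 0.00194;  (-2·δu/u)² = (-2×0.0125)² = 0.000626
δQ/Q = √(0.0872) = 0.295
Q = 8.76e-05, so δQ = 0.295 × 8.76e-05 = 2.59e-05.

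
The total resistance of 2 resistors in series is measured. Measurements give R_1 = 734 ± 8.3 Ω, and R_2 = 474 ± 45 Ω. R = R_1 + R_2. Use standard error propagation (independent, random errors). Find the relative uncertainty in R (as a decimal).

Sums and differences: (δR)² = Σ (cᵢ δxᵢ)².
  (δR_1)² = 68.9;  (δR_2)² = 2020
δR = √(2090) = 45.8 Ω
R = 1210 Ω, so δR/R = 45.8/1210 = 0.0379.

0.0379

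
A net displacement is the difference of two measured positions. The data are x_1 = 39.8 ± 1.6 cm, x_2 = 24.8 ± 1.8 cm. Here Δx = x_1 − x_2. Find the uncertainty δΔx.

2.41 cm

Δx is a linear combination, so absolute uncertainties add in quadrature:
  (δx_1)² = 2.56;  (δx_2)² = 3.24
δΔx = √(5.80) = 2.41 cm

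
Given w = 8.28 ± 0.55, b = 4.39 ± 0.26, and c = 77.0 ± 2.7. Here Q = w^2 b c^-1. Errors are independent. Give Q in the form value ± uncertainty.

3.91 ± 0.585

Relative error in a monomial: (δQ/Q)² = Σ (nᵢ · δxᵢ/xᵢ)².
  (2·δw/w)² = (2×0.0664)² = 0.0176;  (1·δb/b)² = (1×0.0592)² = 0.00351;  (-1·δc/c)² = (-1×0.0351)² = 0.00123
δQ/Q = √(0.0224) = 0.150
Q = 3.91, so δQ = 0.150 × 3.91 = 0.585.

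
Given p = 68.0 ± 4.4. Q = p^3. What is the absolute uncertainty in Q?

Q ∝ p^3, so δQ/Q = |3| · δp/p = 3 × 0.0647 = 0.194.
Q = 3.14e+05, so δQ = 0.194 × 3.14e+05 = 61000.

61000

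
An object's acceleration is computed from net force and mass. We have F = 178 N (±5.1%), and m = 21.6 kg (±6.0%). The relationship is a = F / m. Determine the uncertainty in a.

a is a product of powers, so relative uncertainties combine in quadrature:
  (1·δF/F)² = (1×0.0510)² = 0.00260;  (-1·δm/m)² = (-1×0.0600)² = 0.00360
δa/a = √(0.00620) = 0.0787
a = 8.24 m/s^2, so δa = 0.0787 × 8.24 = 0.649 m/s^2.

0.649 m/s^2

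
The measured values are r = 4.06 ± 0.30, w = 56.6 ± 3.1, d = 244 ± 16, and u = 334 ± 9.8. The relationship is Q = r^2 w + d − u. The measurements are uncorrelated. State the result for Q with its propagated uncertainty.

Let p = r^2·w = 933. δp/p = √((2·δr/r)² + (1·δw/w)²) = √(0.0218 + 0.00300) = 0.158, so δp = 147.
Q = p + d − u: δQ = √(δp² + δd² + δu²) = √(21600 + 256 + 96.0) = 148
Q = 843.

843 ± 148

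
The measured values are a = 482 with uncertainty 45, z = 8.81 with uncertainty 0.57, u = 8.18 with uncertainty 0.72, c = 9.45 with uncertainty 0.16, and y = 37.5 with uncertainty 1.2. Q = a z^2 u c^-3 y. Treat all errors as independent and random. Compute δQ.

2610

Products/powers → add relative errors in quadrature, weighted by exponent:
  (1·δa/a)² = (1×0.0934)² = 0.00872;  (2·δz/z)² = (2×0.0647)² = 0.0167;  (1·δu/u)² = (1×0.0880)² = 0.00775;  (-3·δc/c)² = (-3×0.0169)² = 0.00258;  (1·δy/y)² = (1×0.0320)² = 0.00102
δQ/Q = √(0.0368) = 0.192
Q = 13600, so δQ = 0.192 × 13600 = 2610.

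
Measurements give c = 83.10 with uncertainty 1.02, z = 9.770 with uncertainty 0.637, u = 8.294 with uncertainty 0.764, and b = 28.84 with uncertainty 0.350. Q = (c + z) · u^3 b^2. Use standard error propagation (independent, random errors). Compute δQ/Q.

0.278

Let w = c + z = 92.87. δw = √(δc² + δz²) = √(1.04 + 0.406) = 1.20, so δw/w = 0.0129.
Q is then a monomial in w, u, b:
δQ/Q = √((δw/w)² + (3·δu/u)² + (2·δb/b)²) = √(0.000168 + 0.0764 + 0.000589) = 0.278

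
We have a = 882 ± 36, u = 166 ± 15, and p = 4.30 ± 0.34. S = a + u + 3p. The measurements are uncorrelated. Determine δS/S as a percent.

3.68%

For a sum/difference, combine absolute errors in quadrature:
  (δa)² = 1300;  (δu)² = 225;  (3·δp)² = 1.04
δS = √(1520) = 39.0
S = 1060, so δS/S = 39.0/1060 = 0.0368.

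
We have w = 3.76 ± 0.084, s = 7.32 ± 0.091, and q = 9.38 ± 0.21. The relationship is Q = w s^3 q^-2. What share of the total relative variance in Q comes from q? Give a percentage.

(δQ/Q)² = (1·δw/w)² + (3·δs/s)² + (-2·δq/q)²
  w term: (1×0.0223)² = 0.000499
  s term: (3×0.0124)² = 0.00139
  q term: (-2×0.0224)² = 0.00200
Total = 0.00389. Share from q = 0.00200/0.00389 = 0.515.

51.5%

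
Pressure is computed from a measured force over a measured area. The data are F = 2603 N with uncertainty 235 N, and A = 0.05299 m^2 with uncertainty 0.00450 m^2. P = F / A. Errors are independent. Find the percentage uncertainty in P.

12.4%

Products/powers → add relative errors in quadrature, weighted by exponent:
  (1·δF/F)² = (1×0.0903)² = 0.00815;  (-1·δA/A)² = (-1×0.0849)² = 0.00721
δP/P = √(0.0154) = 0.124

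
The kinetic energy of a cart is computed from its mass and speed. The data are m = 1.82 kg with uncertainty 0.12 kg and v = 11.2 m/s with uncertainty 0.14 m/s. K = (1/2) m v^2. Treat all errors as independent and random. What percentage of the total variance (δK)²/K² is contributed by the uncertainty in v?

(δK/K)² = (1·δm/m)² + (2·δv/v)²
  m term: (1×0.0659)² = 0.00435
  v term: (2×0.0125)² = 0.000625
Total = 0.00497. Share from v = 0.000625/0.00497 = 0.126.

12.6%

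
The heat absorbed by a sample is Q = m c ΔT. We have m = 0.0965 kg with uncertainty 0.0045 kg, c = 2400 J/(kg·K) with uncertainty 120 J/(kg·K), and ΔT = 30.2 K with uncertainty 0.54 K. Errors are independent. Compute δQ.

Relative error in a monomial: (δQ/Q)² = Σ (nᵢ · δxᵢ/xᵢ)².
  (1·δm/m)² = (1×0.0466)² = 0.00217;  (1·δc/c)² = (1×0.0500)² = 0.00250;  (1·δΔT/ΔT)² = (1×0.0179)² = 0.000320
δQ/Q = √(0.00499) = 0.0707
Q = 6990 J, so δQ = 0.0707 × 6990 = 494 J.

494 J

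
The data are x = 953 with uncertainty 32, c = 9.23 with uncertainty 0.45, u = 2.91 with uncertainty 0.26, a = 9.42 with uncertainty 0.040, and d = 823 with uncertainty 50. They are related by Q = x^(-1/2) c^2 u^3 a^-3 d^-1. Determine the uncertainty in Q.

Products/powers → add relative errors in quadrature, weighted by exponent:
  (−½·δx/x)² = (-0.5×0.0336)² = 0.000282;  (2·δc/c)² = (2×0.0488)² = 0.00951;  (3·δu/u)² = (3×0.0893)² = 0.0718;  (-3·δa/a)² = (-3×0.00425)² = 0.000162;  (-1·δd/d)² = (-1×0.0608)² = 0.00369
δQ/Q = √(0.0855) = 0.292
Q = 9.89e-05, so δQ = 0.292 × 9.89e-05 = 2.89e-05.

2.89e-05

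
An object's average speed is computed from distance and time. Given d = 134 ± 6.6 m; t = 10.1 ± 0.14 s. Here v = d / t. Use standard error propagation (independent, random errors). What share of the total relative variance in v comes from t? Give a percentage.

(δv/v)² = (1·δd/d)² + (-1·δt/t)²
  d term: (1×0.0493)² = 0.00243
  t term: (-1×0.0139)² = 0.000192
Total = 0.00262. Share from t = 0.000192/0.00262 = 0.0734.

7.34%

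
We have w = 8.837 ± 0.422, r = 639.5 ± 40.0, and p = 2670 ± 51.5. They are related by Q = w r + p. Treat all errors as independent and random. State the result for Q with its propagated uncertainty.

Let h = w·r = 5651. δh/h = √((1·δw/w)² + (1·δr/r)²) = √(0.00228 + 0.00391) = 0.0787, so δh = 445.
Q = h + p: δQ = √(δh² + δp²) = √(1.98e+05 + 2650) = 448
Q = 8321.

8321 ± 448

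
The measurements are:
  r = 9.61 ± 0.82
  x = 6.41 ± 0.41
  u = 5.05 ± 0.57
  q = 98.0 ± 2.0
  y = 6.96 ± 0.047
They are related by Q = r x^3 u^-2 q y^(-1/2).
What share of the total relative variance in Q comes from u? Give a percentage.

(δQ/Q)² = (1·δr/r)² + (3·δx/x)² + (-2·δu/u)² + (1·δq/q)² + (−½·δy/y)²
  r term: (1×0.0853)² = 0.00728
  x term: (3×0.0640)² = 0.0368
  u term: (-2×0.113)² = 0.0510
  q term: (1×0.0204)² = 0.000416
  y term: (-0.5×0.00675)² = 1.14e-05
Total = 0.0955. Share from u = 0.0510/0.0955 = 0.534.

53.4%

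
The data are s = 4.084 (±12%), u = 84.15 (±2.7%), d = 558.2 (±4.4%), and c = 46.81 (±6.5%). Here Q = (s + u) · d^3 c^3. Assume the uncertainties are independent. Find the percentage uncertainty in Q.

Let w = s + u = 88.23. δw = √(δs² + δu²) = √(0.240 + 5.16) = 2.32, so δw/w = 0.0263.
Q is then a monomial in w, d, c:
δQ/Q = √((δw/w)² + (3·δd/d)² + (3·δc/c)²) = √(0.000694 + 0.0174 + 0.0380) = 0.237

23.7%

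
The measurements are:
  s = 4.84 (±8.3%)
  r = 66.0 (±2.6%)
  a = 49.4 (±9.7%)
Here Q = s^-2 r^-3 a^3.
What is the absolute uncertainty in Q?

0.00616

Relative error in a monomial: (δQ/Q)² = Σ (nᵢ · δxᵢ/xᵢ)².
  (-2·δs/s)² = (-2×0.0830)² = 0.0276;  (-3·δr/r)² = (-3×0.0260)² = 0.00608;  (3·δa/a)² = (3×0.0970)² = 0.0847
δQ/Q = √(0.118) = 0.344
Q = 0.0179, so δQ = 0.344 × 0.0179 = 0.00616.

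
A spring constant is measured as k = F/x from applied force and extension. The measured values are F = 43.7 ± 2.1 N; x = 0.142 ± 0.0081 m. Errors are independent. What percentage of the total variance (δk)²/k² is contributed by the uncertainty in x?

(δk/k)² = (1·δF/F)² + (-1·δx/x)²
  F term: (1×0.0481)² = 0.00231
  x term: (-1×0.0570)² = 0.00325
Total = 0.00556. Share from x = 0.00325/0.00556 = 0.585.

58.5%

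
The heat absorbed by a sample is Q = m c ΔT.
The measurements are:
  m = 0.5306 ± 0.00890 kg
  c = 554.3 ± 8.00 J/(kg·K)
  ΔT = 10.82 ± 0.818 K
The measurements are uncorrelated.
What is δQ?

251 J

Since Q is a product/quotient, work with relative uncertainties:
  (1·δm/m)² = (1×0.0168)² = 0.000281;  (1·δc/c)² = (1×0.0144)² = 0.000208;  (1·δΔT/ΔT)² = (1×0.0756)² = 0.00572
δQ/Q = √(0.00621) = 0.0788
Q = 3182 J, so δQ = 0.0788 × 3182 = 251 J.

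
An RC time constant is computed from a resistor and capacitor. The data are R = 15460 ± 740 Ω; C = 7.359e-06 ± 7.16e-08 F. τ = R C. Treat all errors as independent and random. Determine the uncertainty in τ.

For a monomial τ ∝ R, C, fractional errors add in quadrature:
  (1·δR/R)² = (1×0.0479)² = 0.00229;  (1·δC/C)² = (1×0.00973)² = 9.47e-05
δτ/τ = √(0.00239) = 0.0488
τ = 0.1138 s, so δτ = 0.0488 × 0.1138 = 0.00556 s.

0.00556 s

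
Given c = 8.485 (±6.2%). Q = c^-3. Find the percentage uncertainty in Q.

For a monomial Q ∝ c^-3, fractional errors add in quadrature:
  (-3·δc/c)² = (-3×0.0620)² = 0.0346
δQ/Q = √(0.0346) = 0.186

18.6%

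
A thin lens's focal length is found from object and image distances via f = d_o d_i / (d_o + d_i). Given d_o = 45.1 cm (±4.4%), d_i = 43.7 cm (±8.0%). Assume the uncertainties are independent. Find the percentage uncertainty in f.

4.60%

∂f/∂d_o = (d_i/(d_o+d_i))² = 0.242;  ∂f/∂d_i = (d_o/(d_o+d_i))² = 0.258
δf = √((∂f/∂d_o · δd_o)² + (∂f/∂d_i · δd_i)²) = √(0.231 + 0.813) = 1.02 cm
f = 22.2 cm, so δf/f = 1.02/22.2 = 0.0460.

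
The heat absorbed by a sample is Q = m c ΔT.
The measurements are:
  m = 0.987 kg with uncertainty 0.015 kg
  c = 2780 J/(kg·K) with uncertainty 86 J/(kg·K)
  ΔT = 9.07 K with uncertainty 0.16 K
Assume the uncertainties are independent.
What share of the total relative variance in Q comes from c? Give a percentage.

63.8%

(δQ/Q)² = (1·δm/m)² + (1·δc/c)² + (1·δΔT/ΔT)²
  m term: (1×0.0152)² = 0.000231
  c term: (1×0.0309)² = 0.000957
  ΔT term: (1×0.0176)² = 0.000311
Total = 0.00150. Share from c = 0.000957/0.00150 = 0.638.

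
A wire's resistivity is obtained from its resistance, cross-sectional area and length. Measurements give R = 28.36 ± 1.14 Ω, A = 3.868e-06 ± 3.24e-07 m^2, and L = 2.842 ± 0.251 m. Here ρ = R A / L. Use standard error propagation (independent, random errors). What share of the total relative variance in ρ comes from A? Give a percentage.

42.7%

(δρ/ρ)² = (1·δR/R)² + (1·δA/A)² + (-1·δL/L)²
  R term: (1×0.0402)² = 0.00162
  A term: (1×0.0838)² = 0.00702
  L term: (-1×0.0883)² = 0.00780
Total = 0.0164. Share from A = 0.00702/0.0164 = 0.427.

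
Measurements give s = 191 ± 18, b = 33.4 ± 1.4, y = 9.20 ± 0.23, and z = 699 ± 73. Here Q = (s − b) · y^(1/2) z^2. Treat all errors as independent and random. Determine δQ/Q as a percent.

23.9%

Let u = s − b = 158. δu = √(δs² + δb²) = √(324 + 1.96) = 18.1, so δu/u = 0.115.
Q is then a monomial in u, y, z:
δQ/Q = √((δu/u)² + (½·δy/y)² + (2·δz/z)²) = √(0.0131 + 0.000156 + 0.0436) = 0.239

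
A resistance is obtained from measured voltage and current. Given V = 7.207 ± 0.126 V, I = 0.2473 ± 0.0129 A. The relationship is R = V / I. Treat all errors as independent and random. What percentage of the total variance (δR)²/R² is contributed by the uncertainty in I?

(δR/R)² = (1·δV/V)² + (-1·δI/I)²
  V term: (1×0.0175)² = 0.000306
  I term: (-1×0.0522)² = 0.00272
Total = 0.00303. Share from I = 0.00272/0.00303 = 0.899.

89.9%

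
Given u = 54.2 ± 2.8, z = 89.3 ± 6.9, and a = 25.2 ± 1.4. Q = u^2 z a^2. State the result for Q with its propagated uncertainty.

Q is a product of powers, so relative uncertainties combine in quadrature:
  (2·δu/u)² = (2×0.0517)² = 0.0107;  (1·δz/z)² = (1×0.0773)² = 0.00597;  (2·δa/a)² = (2×0.0556)² = 0.0123
δQ/Q = √(0.0290) = 0.170
Q = 1.67e+08, so δQ = 0.170 × 1.67e+08 = 2.84e+07.

(1.67 ± 0.284) × 10^8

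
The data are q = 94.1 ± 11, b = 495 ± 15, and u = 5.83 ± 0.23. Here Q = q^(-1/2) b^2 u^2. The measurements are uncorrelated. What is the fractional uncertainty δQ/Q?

Q is a product of powers, so relative uncertainties combine in quadrature:
  (−½·δq/q)² = (-0.5×0.117)² = 0.00342;  (2·δb/b)² = (2×0.0303)² = 0.00367;  (2·δu/u)² = (2×0.0395)² = 0.00623
δQ/Q = √(0.0133) = 0.115

0.115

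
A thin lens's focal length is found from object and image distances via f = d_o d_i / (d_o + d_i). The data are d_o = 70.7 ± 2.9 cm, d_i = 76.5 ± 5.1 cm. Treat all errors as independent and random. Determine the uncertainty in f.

1.41 cm

∂f/∂d_o = (d_i/(d_o+d_i))² = 0.270;  ∂f/∂d_i = (d_o/(d_o+d_i))² = 0.231
δf = √((∂f/∂d_o · δd_o)² + (∂f/∂d_i · δd_i)²) = √(0.613 + 1.38) = 1.41 cm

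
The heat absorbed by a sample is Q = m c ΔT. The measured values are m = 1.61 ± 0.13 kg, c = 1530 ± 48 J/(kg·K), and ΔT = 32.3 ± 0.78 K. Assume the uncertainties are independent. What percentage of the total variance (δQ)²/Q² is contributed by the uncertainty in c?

(δQ/Q)² = (1·δm/m)² + (1·δc/c)² + (1·δΔT/ΔT)²
  m term: (1×0.0807)² = 0.00652
  c term: (1×0.0314)² = 0.000984
  ΔT term: (1×0.0241)² = 0.000583
Total = 0.00809. Share from c = 0.000984/0.00809 = 0.122.

12.2%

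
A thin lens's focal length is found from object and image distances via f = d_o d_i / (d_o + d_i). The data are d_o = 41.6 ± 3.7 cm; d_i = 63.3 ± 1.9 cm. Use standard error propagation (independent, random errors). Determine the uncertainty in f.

1.38 cm

∂f/∂d_o = (d_i/(d_o+d_i))² = 0.364;  ∂f/∂d_i = (d_o/(d_o+d_i))² = 0.157
δf = √((∂f/∂d_o · δd_o)² + (∂f/∂d_i · δd_i)²) = √(1.82 + 0.0893) = 1.38 cm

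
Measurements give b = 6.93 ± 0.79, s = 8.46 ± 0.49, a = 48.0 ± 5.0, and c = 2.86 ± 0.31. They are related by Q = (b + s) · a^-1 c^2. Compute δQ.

0.650

Let u = b + s = 15.4. δu = √(δb² + δs²) = √(0.624 + 0.240) = 0.930, so δu/u = 0.0604.
Q is then a monomial in u, a, c:
δQ/Q = √((δu/u)² + (-1·δa/a)² + (2·δc/c)²) = √(0.00365 + 0.0109 + 0.0470) = 0.248
Q = 2.62, so δQ = 0.248 × 2.62 = 0.650.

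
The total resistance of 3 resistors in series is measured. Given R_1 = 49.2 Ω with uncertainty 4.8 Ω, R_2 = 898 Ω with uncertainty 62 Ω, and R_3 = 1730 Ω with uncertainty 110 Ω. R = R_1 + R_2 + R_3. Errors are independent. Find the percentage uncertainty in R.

Each term contributes (cᵢ δxᵢ)² to (δR)²:
  (δR_1)² = 23.0;  (δR_2)² = 3840;  (δR_3)² = 12100
δR = √(16000) = 126 Ω
R = 2680 Ω, so δR/R = 126/2680 = 0.0472.

4.72%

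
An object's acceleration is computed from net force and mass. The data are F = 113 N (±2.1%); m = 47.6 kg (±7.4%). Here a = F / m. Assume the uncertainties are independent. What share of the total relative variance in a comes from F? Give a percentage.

7.45%

(δa/a)² = (1·δF/F)² + (-1·δm/m)²
  F term: (1×0.0210)² = 0.000441
  m term: (-1×0.0740)² = 0.00548
Total = 0.00592. Share from F = 0.000441/0.00592 = 0.0745.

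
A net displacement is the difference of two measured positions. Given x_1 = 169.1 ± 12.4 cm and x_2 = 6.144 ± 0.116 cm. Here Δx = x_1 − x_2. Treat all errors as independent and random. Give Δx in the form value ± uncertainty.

For a sum/difference, combine absolute errors in quadrature:
  (δx_1)² = 154;  (δx_2)² = 0.0135
δΔx = √(154) = 12.4 cm
Δx = 163.0 cm.

163.0 ± 12.4 cm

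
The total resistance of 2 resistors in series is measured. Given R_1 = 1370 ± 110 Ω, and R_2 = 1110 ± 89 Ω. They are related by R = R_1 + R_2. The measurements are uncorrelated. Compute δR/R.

Sums and differences: (δR)² = Σ (cᵢ δxᵢ)².
  (δR_1)² = 12100;  (δR_2)² = 7920
δR = √(20000) = 141 Ω
R = 2480 Ω, so δR/R = 141/2480 = 0.0571.

0.0571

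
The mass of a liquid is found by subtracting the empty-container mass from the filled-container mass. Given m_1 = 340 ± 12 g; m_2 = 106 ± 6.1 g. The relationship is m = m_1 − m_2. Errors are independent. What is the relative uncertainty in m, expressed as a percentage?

Each term contributes (cᵢ δxᵢ)² to (δm)²:
  (δm_1)² = 144;  (δm_2)² = 37.2
δm = √(181) = 13.5 g
m = 234 g, so δm/m = 13.5/234 = 0.0575.

5.75%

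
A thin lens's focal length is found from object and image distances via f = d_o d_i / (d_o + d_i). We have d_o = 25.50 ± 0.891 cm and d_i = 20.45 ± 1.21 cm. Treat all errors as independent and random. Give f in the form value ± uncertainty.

11.35 ± 0.412 cm

∂f/∂d_o = (d_i/(d_o+d_i))² = 0.198;  ∂f/∂d_i = (d_o/(d_o+d_i))² = 0.308
δf = √((∂f/∂d_o · δd_o)² + (∂f/∂d_i · δd_i)²) = √(0.0311 + 0.139) = 0.412 cm
f = 11.35 cm.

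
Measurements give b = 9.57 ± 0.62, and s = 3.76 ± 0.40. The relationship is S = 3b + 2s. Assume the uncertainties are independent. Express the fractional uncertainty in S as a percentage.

5.59%

Each term contributes (cᵢ δxᵢ)² to (δS)²:
  (3·δb)² = 3.46;  (2·δs)² = 0.640
δS = √(4.10) = 2.02
S = 36.2, so δS/S = 2.02/36.2 = 0.0559.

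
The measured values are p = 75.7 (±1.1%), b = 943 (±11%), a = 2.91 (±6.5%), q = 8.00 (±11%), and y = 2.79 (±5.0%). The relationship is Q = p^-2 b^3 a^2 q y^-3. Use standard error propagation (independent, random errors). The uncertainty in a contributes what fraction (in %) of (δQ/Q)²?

10.5%

(δQ/Q)² = (-2·δp/p)² + (3·δb/b)² + (2·δa/a)² + (1·δq/q)² + (-3·δy/y)²
  p term: (-2×0.0110)² = 0.000484
  b term: (3×0.110)² = 0.109
  a term: (2×0.0650)² = 0.0169
  q term: (1×0.110)² = 0.0121
  y term: (-3×0.0500)² = 0.0225
Total = 0.161. Share from a = 0.0169/0.161 = 0.105.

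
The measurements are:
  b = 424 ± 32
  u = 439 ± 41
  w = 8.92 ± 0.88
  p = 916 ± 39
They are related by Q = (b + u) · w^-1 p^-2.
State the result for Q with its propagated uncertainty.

(1.15 ± 0.166) × 10^-4

Let h = b + u = 863. δh = √(δb² + δu²) = √(1020 + 1680) = 52.0, so δh/h = 0.0603.
Q is then a monomial in h, w, p:
δQ/Q = √((δh/h)² + (-1·δw/w)² + (-2·δp/p)²) = √(0.00363 + 0.00973 + 0.00725) = 0.144
Q = 0.000115, so δQ = 0.144 × 0.000115 = 1.66e-05.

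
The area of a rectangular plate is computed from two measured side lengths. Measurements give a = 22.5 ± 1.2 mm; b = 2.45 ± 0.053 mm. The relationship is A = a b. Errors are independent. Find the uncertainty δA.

Relative error in a monomial: (δA/A)² = Σ (nᵢ · δxᵢ/xᵢ)².
  (1·δa/a)² = (1×0.0533)² = 0.00284;  (1·δb/b)² = (1×0.0216)² = 0.000468
δA/A = √(0.00331) = 0.0576
A = 55.1 mm^2, so δA = 0.0576 × 55.1 = 3.17 mm^2.

3.17 mm^2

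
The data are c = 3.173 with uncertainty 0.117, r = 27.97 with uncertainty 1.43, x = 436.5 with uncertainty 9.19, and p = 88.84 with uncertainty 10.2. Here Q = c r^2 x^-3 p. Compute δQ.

Each factor contributes (exponent × relative error)² to (δQ/Q)²:
  (1·δc/c)² = (1×0.0369)² = 0.00136;  (2·δr/r)² = (2×0.0511)² = 0.0105;  (-3·δx/x)² = (-3×0.0211)² = 0.00399;  (1·δp/p)² = (1×0.115)² = 0.0132
δQ/Q = √(0.0290) = 0.170
Q = 0.002652, so δQ = 0.170 × 0.002652 = 0.000451.

0.000451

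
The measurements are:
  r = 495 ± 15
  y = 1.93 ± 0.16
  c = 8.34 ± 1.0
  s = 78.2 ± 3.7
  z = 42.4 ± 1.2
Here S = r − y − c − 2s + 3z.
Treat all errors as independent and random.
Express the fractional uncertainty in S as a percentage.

S is a linear combination, so absolute uncertainties add in quadrature:
  (δr)² = 225;  (δy)² = 0.0256;  (δc)² = 1.00;  (2·δs)² = 54.8;  (3·δz)² = 13.0
δS = √(294) = 17.1
S = 456, so δS/S = 17.1/456 = 0.0376.

3.76%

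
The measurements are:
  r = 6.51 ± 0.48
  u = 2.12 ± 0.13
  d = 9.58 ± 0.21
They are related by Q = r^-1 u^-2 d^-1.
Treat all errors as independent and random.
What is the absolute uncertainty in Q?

0.000516

Each factor contributes (exponent × relative error)² to (δQ/Q)²:
  (-1·δr/r)² = (-1×0.0737)² = 0.00544;  (-2·δu/u)² = (-2×0.0613)² = 0.0150;  (-1·δd/d)² = (-1×0.0219)² = 0.000481
δQ/Q = √(0.0210) = 0.145
Q = 0.00357, so δQ = 0.145 × 0.00357 = 0.000516.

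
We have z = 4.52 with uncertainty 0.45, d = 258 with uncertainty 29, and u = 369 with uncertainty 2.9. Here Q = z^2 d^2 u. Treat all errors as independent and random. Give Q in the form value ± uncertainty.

Q is a product of powers, so relative uncertainties combine in quadrature:
  (2·δz/z)² = (2×0.0996)² = 0.0396;  (2·δd/d)² = (2×0.112)² = 0.0505;  (1·δu/u)² = (1×0.00786)² = 6.18e-05
δQ/Q = √(0.0902) = 0.300
Q = 5.02e+08, so δQ = 0.300 × 5.02e+08 = 1.51e+08.

(5.02 ± 1.51) × 10^8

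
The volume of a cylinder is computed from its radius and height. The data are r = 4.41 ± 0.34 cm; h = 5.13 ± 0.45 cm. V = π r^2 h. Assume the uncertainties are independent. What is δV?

55.6 cm^3

Since V is a product/quotient, work with relative uncertainties:
  (2·δr/r)² = (2×0.0771)² = 0.0238;  (1·δh/h)² = (1×0.0877)² = 0.00769
δV/V = √(0.0315) = 0.177
V = 313 cm^3, so δV = 0.177 × 313 = 55.6 cm^3.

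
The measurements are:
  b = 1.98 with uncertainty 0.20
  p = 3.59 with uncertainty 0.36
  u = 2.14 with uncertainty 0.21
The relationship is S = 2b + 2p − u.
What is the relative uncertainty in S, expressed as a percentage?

For a sum/difference, combine absolute errors in quadrature:
  (2·δb)² = 0.160;  (2·δp)² = 0.518;  (δu)² = 0.0441
δS = √(0.723) = 0.850
S = 9.00, so δS/S = 0.850/9.00 = 0.0944.

9.44%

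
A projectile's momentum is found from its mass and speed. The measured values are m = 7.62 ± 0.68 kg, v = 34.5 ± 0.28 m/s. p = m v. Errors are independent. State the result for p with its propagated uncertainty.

263 ± 23.6 kg·m/s

Since p is a product/quotient, work with relative uncertainties:
  (1·δm/m)² = (1×0.0892)² = 0.00796;  (1·δv/v)² = (1×0.00812)² = 6.59e-05
δp/p = √(0.00803) = 0.0896
p = 263 kg·m/s, so δp = 0.0896 × 263 = 23.6 kg·m/s.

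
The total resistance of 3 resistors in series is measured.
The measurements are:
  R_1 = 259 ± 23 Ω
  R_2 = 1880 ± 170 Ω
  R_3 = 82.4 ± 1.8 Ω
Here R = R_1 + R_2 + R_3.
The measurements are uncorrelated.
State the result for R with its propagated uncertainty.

For a sum/difference, combine absolute errors in quadrature:
  (δR_1)² = 529;  (δR_2)² = 28900;  (δR_3)² = 3.24
δR = √(29400) = 172 Ω
R = 2220 Ω.

2220 ± 172 Ω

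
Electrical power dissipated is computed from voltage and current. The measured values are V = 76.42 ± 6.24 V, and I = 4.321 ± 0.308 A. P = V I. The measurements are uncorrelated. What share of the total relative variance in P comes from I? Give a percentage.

43.2%

(δP/P)² = (1·δV/V)² + (1·δI/I)²
  V term: (1×0.0817)² = 0.00667
  I term: (1×0.0713)² = 0.00508
Total = 0.0117. Share from I = 0.00508/0.0117 = 0.432.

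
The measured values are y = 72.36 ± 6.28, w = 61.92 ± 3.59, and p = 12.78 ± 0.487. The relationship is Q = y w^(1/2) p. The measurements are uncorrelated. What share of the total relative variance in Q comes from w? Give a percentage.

8.55%

(δQ/Q)² = (1·δy/y)² + (½·δw/w)² + (1·δp/p)²
  y term: (1×0.0868)² = 0.00753
  w term: (0.5×0.0580)² = 0.000840
  p term: (1×0.0381)² = 0.00145
Total = 0.00982. Share from w = 0.000840/0.00982 = 0.0855.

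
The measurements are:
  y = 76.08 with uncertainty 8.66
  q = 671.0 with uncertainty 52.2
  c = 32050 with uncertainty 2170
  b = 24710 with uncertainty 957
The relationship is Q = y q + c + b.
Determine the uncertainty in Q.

Let p = y·q = 51050. δp/p = √((1·δy/y)² + (1·δq/q)²) = √(0.0130 + 0.00605) = 0.138, so δp = 7040.
Q = p + c + b: δQ = √(δp² + δc² + δb²) = √(4.95e+07 + 4.71e+06 + 9.16e+05) = 7430

7430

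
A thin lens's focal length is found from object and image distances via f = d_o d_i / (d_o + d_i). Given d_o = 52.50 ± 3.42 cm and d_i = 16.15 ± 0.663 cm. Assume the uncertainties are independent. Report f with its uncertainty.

12.35 ± 0.431 cm

∂f/∂d_o = (d_i/(d_o+d_i))² = 0.0553;  ∂f/∂d_i = (d_o/(d_o+d_i))² = 0.585
δf = √((∂f/∂d_o · δd_o)² + (∂f/∂d_i · δd_i)²) = √(0.0358 + 0.150) = 0.431 cm
f = 12.35 cm.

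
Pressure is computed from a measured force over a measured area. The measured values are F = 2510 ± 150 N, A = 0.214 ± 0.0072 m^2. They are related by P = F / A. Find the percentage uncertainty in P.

Products/powers → add relative errors in quadrature, weighted by exponent:
  (1·δF/F)² = (1×0.0598)² = 0.00357;  (-1·δA/A)² = (-1×0.0336)² = 0.00113
δP/P = √(0.00470) = 0.0686

6.86%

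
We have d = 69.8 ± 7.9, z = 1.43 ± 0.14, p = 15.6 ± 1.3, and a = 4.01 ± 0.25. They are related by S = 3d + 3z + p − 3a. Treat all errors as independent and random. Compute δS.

23.8

For a sum/difference, combine absolute errors in quadrature:
  (3·δd)² = 562;  (3·δz)² = 0.176;  (δp)² = 1.69;  (3·δa)² = 0.562
δS = √(564) = 23.8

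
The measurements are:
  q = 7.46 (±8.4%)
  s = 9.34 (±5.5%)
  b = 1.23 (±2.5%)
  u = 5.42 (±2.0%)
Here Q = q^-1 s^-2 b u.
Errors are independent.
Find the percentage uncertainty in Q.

14.2%

Products/powers → add relative errors in quadrature, weighted by exponent:
  (-1·δq/q)² = (-1×0.0840)² = 0.00706;  (-2·δs/s)² = (-2×0.0550)² = 0.0121;  (1·δb/b)² = (1×0.0250)² = 0.000625;  (1·δu/u)² = (1×0.0200)² = 0.000400
δQ/Q = √(0.0202) = 0.142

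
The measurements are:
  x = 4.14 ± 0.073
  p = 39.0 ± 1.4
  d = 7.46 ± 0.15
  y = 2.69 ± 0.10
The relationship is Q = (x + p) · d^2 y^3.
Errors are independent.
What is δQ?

5740

Let u = x + p = 43.1. δu = √(δx² + δp²) = √(0.00533 + 1.96) = 1.40, so δu/u = 0.0325.
Q is then a monomial in u, d, y:
δQ/Q = √((δu/u)² + (2·δd/d)² + (3·δy/y)²) = √(0.00106 + 0.00162 + 0.0124) = 0.123
Q = 46700, so δQ = 0.123 × 46700 = 5740.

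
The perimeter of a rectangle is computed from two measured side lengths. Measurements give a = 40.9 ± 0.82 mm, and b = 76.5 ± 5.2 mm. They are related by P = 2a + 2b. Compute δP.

10.5 mm

Sums and differences: (δP)² = Σ (cᵢ δxᵢ)².
  (2·δa)² = 2.69;  (2·δb)² = 108
δP = √(111) = 10.5 mm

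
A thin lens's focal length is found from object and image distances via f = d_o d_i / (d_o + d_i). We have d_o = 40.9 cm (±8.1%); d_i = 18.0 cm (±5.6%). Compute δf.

∂f/∂d_o = (d_i/(d_o+d_i))² = 0.0934;  ∂f/∂d_i = (d_o/(d_o+d_i))² = 0.482
δf = √((∂f/∂d_o · δd_o)² + (∂f/∂d_i · δd_i)²) = √(0.0957 + 0.236) = 0.576 cm

0.576 cm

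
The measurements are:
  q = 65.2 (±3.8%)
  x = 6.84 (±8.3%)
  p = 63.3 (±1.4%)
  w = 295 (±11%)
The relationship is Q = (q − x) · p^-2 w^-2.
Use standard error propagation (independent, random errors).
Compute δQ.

3.78e-08

Let u = q − x = 58.4. δu = √(δq² + δx²) = √(6.14 + 0.322) = 2.54, so δu/u = 0.0436.
Q is then a monomial in u, p, w:
δQ/Q = √((δu/u)² + (-2·δp/p)² + (-2·δw/w)²) = √(0.00190 + 0.000784 + 0.0484) = 0.226
Q = 1.67e-07, so δQ = 0.226 × 1.67e-07 = 3.78e-08.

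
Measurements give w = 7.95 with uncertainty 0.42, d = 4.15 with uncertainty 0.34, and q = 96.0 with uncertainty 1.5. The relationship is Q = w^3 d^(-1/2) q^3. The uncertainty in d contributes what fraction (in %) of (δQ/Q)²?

5.79%

(δQ/Q)² = (3·δw/w)² + (−½·δd/d)² + (3·δq/q)²
  w term: (3×0.0528)² = 0.0251
  d term: (-0.5×0.0819)² = 0.00168
  q term: (3×0.0156)² = 0.00220
Total = 0.0290. Share from d = 0.00168/0.0290 = 0.0579.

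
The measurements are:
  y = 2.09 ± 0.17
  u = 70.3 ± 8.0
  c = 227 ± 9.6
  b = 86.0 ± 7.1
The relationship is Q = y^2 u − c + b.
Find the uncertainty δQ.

62.1

Let p = y^2·u = 307. δp/p = √((2·δy/y)² + (1·δu/u)²) = √(0.0265 + 0.0129) = 0.199, so δp = 61.0.
Q = p − c + b: δQ = √(δp² + δc² + δb²) = √(3720 + 92.2 + 50.4) = 62.1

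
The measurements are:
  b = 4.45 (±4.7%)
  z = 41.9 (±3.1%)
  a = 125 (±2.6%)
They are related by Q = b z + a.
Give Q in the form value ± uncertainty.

311 ± 11.0

Let p = b·z = 186. δp/p = √((1·δb/b)² + (1·δz/z)²) = √(0.00221 + 0.000961) = 0.0563, so δp = 10.5.
Q = p + a: δQ = √(δp² + δa²) = √(110 + 10.6) = 11.0
Q = 311.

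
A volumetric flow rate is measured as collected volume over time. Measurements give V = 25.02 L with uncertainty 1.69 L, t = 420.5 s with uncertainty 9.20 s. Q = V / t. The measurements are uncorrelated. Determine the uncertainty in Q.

Since Q is a product/quotient, work with relative uncertainties:
  (1·δV/V)² = (1×0.0675)² = 0.00456;  (-1·δt/t)² = (-1×0.0219)² = 0.000479
δQ/Q = √(0.00504) = 0.0710
Q = 0.05950 L/s, so δQ = 0.0710 × 0.05950 = 0.00422 L/s.

0.00422 L/s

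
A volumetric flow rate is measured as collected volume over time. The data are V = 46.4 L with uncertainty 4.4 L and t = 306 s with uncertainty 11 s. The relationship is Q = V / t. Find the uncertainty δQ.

0.0154 L/s

Products/powers → add relative errors in quadrature, weighted by exponent:
  (1·δV/V)² = (1×0.0948)² = 0.00899;  (-1·δt/t)² = (-1×0.0359)² = 0.00129
δQ/Q = √(0.0103) = 0.101
Q = 0.152 L/s, so δQ = 0.101 × 0.152 = 0.0154 L/s.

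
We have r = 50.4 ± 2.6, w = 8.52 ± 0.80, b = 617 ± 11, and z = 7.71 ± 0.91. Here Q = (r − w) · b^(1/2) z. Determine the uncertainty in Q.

1080

Let u = r − w = 41.9. δu = √(δr² + δw²) = √(6.76 + 0.640) = 2.72, so δu/u = 0.0650.
Q is then a monomial in u, b, z:
δQ/Q = √((δu/u)² + (½·δb/b)² + (1·δz/z)²) = √(0.00422 + 7.95e-05 + 0.0139) = 0.135
Q = 8020, so δQ = 0.135 × 8020 = 1080.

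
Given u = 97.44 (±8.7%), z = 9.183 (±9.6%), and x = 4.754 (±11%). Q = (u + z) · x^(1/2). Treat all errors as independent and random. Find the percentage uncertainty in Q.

Let w = u + z = 106.6. δw = √(δu² + δz²) = √(71.9 + 0.777) = 8.52, so δw/w = 0.0799.
Q is then a monomial in w, x:
δQ/Q = √((δw/w)² + (½·δx/x)²) = √(0.00639 + 0.00302) = 0.0970

9.70%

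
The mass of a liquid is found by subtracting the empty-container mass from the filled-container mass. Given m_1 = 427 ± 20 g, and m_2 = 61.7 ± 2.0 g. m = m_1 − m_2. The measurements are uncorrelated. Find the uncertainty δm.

Sums and differences: (δm)² = Σ (cᵢ δxᵢ)².
  (δm_1)² = 400;  (δm_2)² = 4.00
δm = √(404) = 20.1 g

20.1 g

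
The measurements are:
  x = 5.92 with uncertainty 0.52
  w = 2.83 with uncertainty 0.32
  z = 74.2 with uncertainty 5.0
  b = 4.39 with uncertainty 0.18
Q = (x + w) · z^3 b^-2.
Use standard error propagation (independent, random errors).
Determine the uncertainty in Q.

42500

Let u = x + w = 8.75. δu = √(δx² + δw²) = √(0.270 + 0.102) = 0.611, so δu/u = 0.0698.
Q is then a monomial in u, z, b:
δQ/Q = √((δu/u)² + (3·δz/z)² + (-2·δb/b)²) = √(0.00487 + 0.0409 + 0.00672) = 0.229
Q = 1.85e+05, so δQ = 0.229 × 1.85e+05 = 42500.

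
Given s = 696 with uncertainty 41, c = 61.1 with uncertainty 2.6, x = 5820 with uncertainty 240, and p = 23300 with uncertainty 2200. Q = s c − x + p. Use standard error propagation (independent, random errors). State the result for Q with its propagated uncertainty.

Let w = s·c = 42500. δw/w = √((1·δs/s)² + (1·δc/c)²) = √(0.00347 + 0.00181) = 0.0727, so δw = 3090.
Q = w − x + p: δQ = √(δw² + δx² + δp²) = √(9.55e+06 + 57600 + 4.84e+06) = 3800
Q = 60000.

60000 ± 3800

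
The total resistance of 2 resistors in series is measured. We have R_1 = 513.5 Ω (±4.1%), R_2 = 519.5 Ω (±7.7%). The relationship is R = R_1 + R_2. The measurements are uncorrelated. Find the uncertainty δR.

45.2 Ω

Sums and differences: (δR)² = Σ (cᵢ δxᵢ)².
  (δR_1)² = 443;  (δR_2)² = 1600
δR = √(2040) = 45.2 Ω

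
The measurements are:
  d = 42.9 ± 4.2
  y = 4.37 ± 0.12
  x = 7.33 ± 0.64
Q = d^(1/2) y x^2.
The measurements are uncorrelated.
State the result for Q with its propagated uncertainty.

Q is a product of powers, so relative uncertainties combine in quadrature:
  (½·δd/d)² = (0.5×0.0979)² = 0.00240;  (1·δy/y)² = (1×0.0275)² = 0.000754;  (2·δx/x)² = (2×0.0873)² = 0.0305
δQ/Q = √(0.0336) = 0.183
Q = 1540, so δQ = 0.183 × 1540 = 282.

1540 ± 282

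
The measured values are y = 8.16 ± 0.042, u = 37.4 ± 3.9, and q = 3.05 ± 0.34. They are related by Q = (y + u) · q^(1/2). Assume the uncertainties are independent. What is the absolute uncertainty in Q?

Let w = y + u = 45.6. δw = √(δy² + δu²) = √(0.00176 + 15.2) = 3.90, so δw/w = 0.0856.
Q is then a monomial in w, q:
δQ/Q = √((δw/w)² + (½·δq/q)²) = √(0.00733 + 0.00311) = 0.102
Q = 79.6, so δQ = 0.102 × 79.6 = 8.13.

8.13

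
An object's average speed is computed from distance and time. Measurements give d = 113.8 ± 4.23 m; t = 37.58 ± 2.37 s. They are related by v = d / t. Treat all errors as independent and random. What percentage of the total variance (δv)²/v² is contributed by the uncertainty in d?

25.8%

(δv/v)² = (1·δd/d)² + (-1·δt/t)²
  d term: (1×0.0372)² = 0.00138
  t term: (-1×0.0631)² = 0.00398
Total = 0.00536. Share from d = 0.00138/0.00536 = 0.258.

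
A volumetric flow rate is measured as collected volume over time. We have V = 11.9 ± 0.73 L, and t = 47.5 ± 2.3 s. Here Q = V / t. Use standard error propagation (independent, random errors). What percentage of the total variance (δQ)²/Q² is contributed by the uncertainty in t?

38.4%

(δQ/Q)² = (1·δV/V)² + (-1·δt/t)²
  V term: (1×0.0613)² = 0.00376
  t term: (-1×0.0484)² = 0.00234
Total = 0.00611. Share from t = 0.00234/0.00611 = 0.384.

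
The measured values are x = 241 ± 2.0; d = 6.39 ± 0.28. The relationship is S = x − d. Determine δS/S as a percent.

Each term contributes (cᵢ δxᵢ)² to (δS)²:
  (δx)² = 4.00;  (δd)² = 0.0784
δS = √(4.08) = 2.02
S = 235, so δS/S = 2.02/235 = 0.00861.

0.861%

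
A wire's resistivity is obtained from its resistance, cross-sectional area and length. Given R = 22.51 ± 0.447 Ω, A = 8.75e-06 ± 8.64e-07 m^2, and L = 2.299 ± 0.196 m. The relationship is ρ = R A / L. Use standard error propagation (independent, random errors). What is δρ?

Relative error in a monomial: (δρ/ρ)² = Σ (nᵢ · δxᵢ/xᵢ)².
  (1·δR/R)² = (1×0.0199)² = 0.000394;  (1·δA/A)² = (1×0.0987)² = 0.00975;  (-1·δL/L)² = (-1×0.0853)² = 0.00727
δρ/ρ = √(0.0174) = 0.132
ρ = 8.567e-05 Ω·m, so δρ = 0.132 × 8.567e-05 = 1.13e-05 Ω·m.

1.13e-05 Ω·m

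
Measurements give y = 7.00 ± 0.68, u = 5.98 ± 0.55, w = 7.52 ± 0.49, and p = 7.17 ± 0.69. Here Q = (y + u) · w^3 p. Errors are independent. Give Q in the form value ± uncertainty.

39600 ± 9030

Let h = y + u = 13.0. δh = √(δy² + δu²) = √(0.462 + 0.303) = 0.875, so δh/h = 0.0674.
Q is then a monomial in h, w, p:
δQ/Q = √((δh/h)² + (3·δw/w)² + (1·δp/p)²) = √(0.00454 + 0.0382 + 0.00926) = 0.228
Q = 39600, so δQ = 0.228 × 39600 = 9030.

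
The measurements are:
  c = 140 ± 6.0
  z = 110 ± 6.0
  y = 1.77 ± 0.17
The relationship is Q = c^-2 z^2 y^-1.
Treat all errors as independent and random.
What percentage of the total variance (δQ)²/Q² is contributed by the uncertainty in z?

41.8%

(δQ/Q)² = (-2·δc/c)² + (2·δz/z)² + (-1·δy/y)²
  c term: (-2×0.0429)² = 0.00735
  z term: (2×0.0545)² = 0.0119
  y term: (-1×0.0960)² = 0.00922
Total = 0.0285. Share from z = 0.0119/0.0285 = 0.418.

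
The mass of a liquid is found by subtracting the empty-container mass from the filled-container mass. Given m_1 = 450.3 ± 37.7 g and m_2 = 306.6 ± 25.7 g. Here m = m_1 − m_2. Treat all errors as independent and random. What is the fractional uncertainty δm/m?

0.318

For a sum/difference, combine absolute errors in quadrature:
  (δm_1)² = 1420;  (δm_2)² = 660
δm = √(2080) = 45.6 g
m = 143.7 g, so δm/m = 45.6/143.7 = 0.318.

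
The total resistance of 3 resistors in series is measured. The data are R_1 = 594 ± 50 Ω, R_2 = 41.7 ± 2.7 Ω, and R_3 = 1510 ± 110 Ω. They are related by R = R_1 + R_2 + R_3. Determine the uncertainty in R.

Each term contributes (cᵢ δxᵢ)² to (δR)²:
  (δR_1)² = 2500;  (δR_2)² = 7.29;  (δR_3)² = 12100
δR = √(14600) = 121 Ω

121 Ω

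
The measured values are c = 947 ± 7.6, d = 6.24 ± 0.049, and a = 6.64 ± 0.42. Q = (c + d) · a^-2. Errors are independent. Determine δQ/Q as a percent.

Let u = c + d = 953. δu = √(δc² + δd²) = √(57.8 + 0.00240) = 7.60, so δu/u = 0.00797.
Q is then a monomial in u, a:
δQ/Q = √((δu/u)² + (-2·δa/a)²) = √(6.36e-05 + 0.0160) = 0.127

12.7%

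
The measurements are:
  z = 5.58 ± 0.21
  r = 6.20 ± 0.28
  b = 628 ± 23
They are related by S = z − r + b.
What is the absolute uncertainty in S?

Each term contributes (cᵢ δxᵢ)² to (δS)²:
  (δz)² = 0.0441;  (δr)² = 0.0784;  (δb)² = 529
δS = √(529) = 23.0

23.0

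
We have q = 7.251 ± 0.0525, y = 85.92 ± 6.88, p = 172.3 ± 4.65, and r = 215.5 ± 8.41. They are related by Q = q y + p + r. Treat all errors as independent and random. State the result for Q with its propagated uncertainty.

1011 ± 51.0

Let w = q·y = 623.0. δw/w = √((1·δq/q)² + (1·δy/y)²) = √(5.24e-05 + 0.00641) = 0.0804, so δw = 50.1.
Q = w + p + r: δQ = √(δw² + δp² + δr²) = √(2510 + 21.6 + 70.7) = 51.0
Q = 1011.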